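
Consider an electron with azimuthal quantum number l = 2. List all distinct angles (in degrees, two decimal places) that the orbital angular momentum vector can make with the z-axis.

θ ∈ {35.26°, 65.91°, 90.00°, 114.09°, 144.74°}

|L| = ℏ√(l(l+1)) = √6 ℏ.
cos θ = m_l/√6 for each m_l ∈ {-2, -1, 0, 1, 2}.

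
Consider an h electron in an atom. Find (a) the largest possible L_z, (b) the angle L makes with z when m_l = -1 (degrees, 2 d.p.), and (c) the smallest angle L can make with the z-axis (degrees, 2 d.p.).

An h state has l = 5.
L_z,max = lℏ = 5ℏ.
For m_l = -1: cos θ = -1/√30, θ ≈ 100.52°.
cos θ_min = 5/√30, so θ_min ≈ 24.09°.

L_z,max = 5ℏ; θ(m_l=-1) ≈ 100.52°; θ_min ≈ 24.09°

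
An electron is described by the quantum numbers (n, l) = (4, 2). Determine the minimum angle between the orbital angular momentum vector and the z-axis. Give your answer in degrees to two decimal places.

|L|² = l(l+1)ℏ² = 6ℏ², so |L| = √6 ℏ.
The smallest angle corresponds to the largest L_z, i.e. m_l = l = 2, giving L_z = 2ℏ.
cos θ_min = 2/√6, so θ_min ≈ 35.26°.

θ_min ≈ 35.26°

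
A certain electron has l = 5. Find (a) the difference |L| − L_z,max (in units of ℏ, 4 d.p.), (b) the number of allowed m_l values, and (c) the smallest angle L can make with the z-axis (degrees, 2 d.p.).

|L|−L_z,max ≈ 0.4772ℏ; 11 values; θ_min ≈ 24.09°

|L| − L_z,max = (√30 − 5)ℏ ≈ 0.4772ℏ.
There are 2l+1 = 11 values of m_l.
cos θ_min = 5/√30, so θ_min ≈ 24.09°.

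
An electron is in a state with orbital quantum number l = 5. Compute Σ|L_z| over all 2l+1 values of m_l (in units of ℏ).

m_l runs from −5 to 5, i.e. {-5, -4, -3, -2, -1, 0, 1, 2, 3, 4, 5}.
Σ|m_l| = 2·5(5+1)/2 = 30.

Σ|L_z| = 30 ℏ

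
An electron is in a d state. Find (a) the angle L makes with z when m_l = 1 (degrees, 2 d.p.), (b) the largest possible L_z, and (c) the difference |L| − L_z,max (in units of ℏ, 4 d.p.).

θ(m_l=1) ≈ 65.91°; L_z,max = 2ℏ; |L|−L_z,max ≈ 0.4495ℏ

A d state has l = 2.
For m_l = 1: cos θ = 1/√6, θ ≈ 65.91°.
L_z,max = lℏ = 2ℏ.
|L| − L_z,max = (√6 − 2)ℏ ≈ 0.4495ℏ.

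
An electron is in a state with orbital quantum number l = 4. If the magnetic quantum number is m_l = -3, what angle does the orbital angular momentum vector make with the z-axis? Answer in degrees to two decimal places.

θ ≈ 132.13°

|L| = ℏ√(l(l+1)) = 2√5 ℏ.
L_z = m_l ℏ = −3ℏ.
cos θ = L_z/|L| = -3/√20, so θ ≈ 132.13°.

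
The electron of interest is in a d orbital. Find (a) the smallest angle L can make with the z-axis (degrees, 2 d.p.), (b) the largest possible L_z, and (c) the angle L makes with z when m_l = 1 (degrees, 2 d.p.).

For a d orbital, l = 2.
cos θ_min = 2/√6, so θ_min ≈ 35.26°.
L_z,max = lℏ = 2ℏ.
For m_l = 1: cos θ = 1/√6, θ ≈ 65.91°.

θ_min ≈ 35.26°; L_z,max = 2ℏ; θ(m_l=1) ≈ 65.91°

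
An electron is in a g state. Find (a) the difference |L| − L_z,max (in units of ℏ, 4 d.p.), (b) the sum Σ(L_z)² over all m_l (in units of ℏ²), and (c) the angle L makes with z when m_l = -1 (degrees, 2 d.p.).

A g state has l = 4.
|L| − L_z,max = (2√5 − 4)ℏ ≈ 0.4721ℏ.
Σ m_l² = 60, so Σ(L_z)² = 60 ℏ².
For m_l = -1: cos θ = -1/√20, θ ≈ 102.92°.

|L|−L_z,max ≈ 0.4721ℏ; Σ(L_z)² = 60 ℏ²; θ(m_l=-1) ≈ 102.92°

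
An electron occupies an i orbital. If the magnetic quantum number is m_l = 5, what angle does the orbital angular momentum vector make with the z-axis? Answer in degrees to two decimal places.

The letter i corresponds to l = 6.
|L| = √(l(l+1)) ℏ = √42 ℏ.
L_z = m_l ℏ = 5ℏ.
cos θ = L_z/|L| = 5/√42, so θ ≈ 39.51°.

θ ≈ 39.51°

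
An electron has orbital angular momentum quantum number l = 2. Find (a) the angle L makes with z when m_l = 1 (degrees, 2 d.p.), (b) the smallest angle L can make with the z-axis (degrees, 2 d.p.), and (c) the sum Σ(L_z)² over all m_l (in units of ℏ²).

θ(m_l=1) ≈ 65.91°; θ_min ≈ 35.26°; Σ(L_z)² = 10 ℏ²

For m_l = 1: cos θ = 1/√6, θ ≈ 65.91°.
cos θ_min = 2/√6, so θ_min ≈ 35.26°.
Σ m_l² = 10, so Σ(L_z)² = 10 ℏ².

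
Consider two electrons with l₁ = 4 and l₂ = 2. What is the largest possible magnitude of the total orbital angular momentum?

|L_tot|_max = √42 ℏ ≈ 6.481ℏ

Angular momentum addition gives L = |l₁ − l₂|, …, l₁ + l₂.
So L can be 2, 3, 4, 5, 6.
The largest magnitude corresponds to L = 6: |L_tot| = ℏ√(6·7) = √42 ℏ.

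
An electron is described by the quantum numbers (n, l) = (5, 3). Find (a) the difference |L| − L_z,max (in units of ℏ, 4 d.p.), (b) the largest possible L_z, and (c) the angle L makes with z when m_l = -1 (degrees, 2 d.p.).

|L| − L_z,max = (2√3 − 3)ℏ ≈ 0.4641ℏ.
L_z,max = lℏ = 3ℏ.
For m_l = -1: cos θ = -1/√12, θ ≈ 106.78°.

|L|−L_z,max ≈ 0.4641ℏ; L_z,max = 3ℏ; θ(m_l=-1) ≈ 106.78°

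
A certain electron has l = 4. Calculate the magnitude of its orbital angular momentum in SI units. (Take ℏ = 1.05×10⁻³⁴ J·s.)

|L| = 4.70×10⁻³⁴ J·s

|L| = ℏ√(l(l+1)) = ℏ√(4·5) = 2√5 ℏ
Numerically, |L| = 4.472 × (1.05×10⁻³⁴ J·s) = 4.70×10⁻³⁴ J·s.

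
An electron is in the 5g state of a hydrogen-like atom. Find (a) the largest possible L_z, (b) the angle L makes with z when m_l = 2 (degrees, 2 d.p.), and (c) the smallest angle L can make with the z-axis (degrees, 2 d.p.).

For 5g, l = 4.
L_z,max = lℏ = 4ℏ.
For m_l = 2: cos θ = 2/√20, θ ≈ 63.43°.
cos θ_min = 4/√20, so θ_min ≈ 26.57°.

L_z,max = 4ℏ; θ(m_l=2) ≈ 63.43°; θ_min ≈ 26.57°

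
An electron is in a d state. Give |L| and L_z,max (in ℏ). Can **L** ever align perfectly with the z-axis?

No: L_z,max = 2ℏ < |L| = √6 ℏ ≈ 2.449ℏ

The letter d corresponds to l = 2.
|L| = √6 ℏ ≈ 2.4495ℏ, while L_z,max = lℏ = 2ℏ.
Since |L| > L_z,max, the vector can never point exactly along z; the closest it comes is θ_min = arccos(2/√6) ≈ 35.3°.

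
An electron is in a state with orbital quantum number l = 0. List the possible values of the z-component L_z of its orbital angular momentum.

L_z ∈ {0}

L_z = m_l ℏ with m_l ranging from −l to +l in integer steps.
For l = 0: m_l ∈ {0}.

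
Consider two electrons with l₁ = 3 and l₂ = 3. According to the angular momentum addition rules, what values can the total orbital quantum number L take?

L = 0, 1, 2, 3, 4, 5, 6

By the triangle rule, |l₁ − l₂| ≤ L ≤ l₁ + l₂.
So L can be 0, 1, 2, 3, 4, 5, 6.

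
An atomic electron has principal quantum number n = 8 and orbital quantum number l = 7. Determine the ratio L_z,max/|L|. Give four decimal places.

|L| = 2√14 ℏ ≈ 7.4833ℏ, while L_z,max = lℏ = 7ℏ.
L_z,max/|L| = 7/√56 = 0.9354.

L_z,max/|L| = 0.9354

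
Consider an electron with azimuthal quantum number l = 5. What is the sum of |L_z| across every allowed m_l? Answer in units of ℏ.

m_l ∈ {-5, -4, -3, -2, -1, 0, 1, 2, 3, 4, 5}.
Σ|m_l| = 2(1+2+…+5) = 30.

Σ|L_z| = 30 ℏ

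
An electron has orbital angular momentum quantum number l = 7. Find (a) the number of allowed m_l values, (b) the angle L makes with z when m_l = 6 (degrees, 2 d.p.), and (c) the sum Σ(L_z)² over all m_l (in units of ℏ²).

15 values; θ(m_l=6) ≈ 36.70°; Σ(L_z)² = 280 ℏ²

There are 2l+1 = 15 values of m_l.
For m_l = 6: cos θ = 6/√56, θ ≈ 36.70°.
Σ m_l² = 280, so Σ(L_z)² = 280 ℏ².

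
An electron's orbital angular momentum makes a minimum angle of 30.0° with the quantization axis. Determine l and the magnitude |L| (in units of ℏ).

cos θ_min = l/√(l(l+1)) = √(l/(l+1)), so l/(l+1) = cos²(30.0°) = 0.7500.
Solving: l = 3.
Then |L| = ℏ√(3·4) = 2√3 ℏ.

l = 3, |L| = 2√3 ℏ ≈ 3.464ℏ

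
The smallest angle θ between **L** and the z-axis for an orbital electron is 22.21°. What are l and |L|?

cos θ_min = l/√(l(l+1)) = √(l/(l+1)), so l/(l+1) = cos²(22.21°) = 0.8571.
Solving: l = 6.
Then |L| = ℏ√(6·7) = √42 ℏ.

l = 6, |L| = √42 ℏ ≈ 6.481ℏ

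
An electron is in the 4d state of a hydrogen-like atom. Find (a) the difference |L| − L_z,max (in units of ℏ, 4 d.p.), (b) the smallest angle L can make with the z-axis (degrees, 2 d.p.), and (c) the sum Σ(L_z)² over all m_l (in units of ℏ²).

|L|−L_z,max ≈ 0.4495ℏ; θ_min ≈ 35.26°; Σ(L_z)² = 10 ℏ²

4d means n = 4, l = 2.
|L| − L_z,max = (√6 − 2)ℏ ≈ 0.4495ℏ.
cos θ_min = 2/√6, so θ_min ≈ 35.26°.
Σ m_l² = 10, so Σ(L_z)² = 10 ℏ².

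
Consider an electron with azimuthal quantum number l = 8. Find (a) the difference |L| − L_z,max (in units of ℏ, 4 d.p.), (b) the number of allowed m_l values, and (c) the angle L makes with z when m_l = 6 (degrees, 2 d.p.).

|L|−L_z,max ≈ 0.4853ℏ; 17 values; θ(m_l=6) ≈ 45.00°

|L| − L_z,max = (6√2 − 8)ℏ ≈ 0.4853ℏ.
There are 2l+1 = 17 values of m_l.
For m_l = 6: cos θ = 6/√72, θ ≈ 45.00°.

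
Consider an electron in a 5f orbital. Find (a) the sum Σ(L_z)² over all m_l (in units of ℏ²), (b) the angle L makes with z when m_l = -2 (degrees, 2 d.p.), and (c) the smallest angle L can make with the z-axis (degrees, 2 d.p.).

Σ(L_z)² = 28 ℏ²; θ(m_l=-2) ≈ 125.26°; θ_min ≈ 30.00°

For 5f, l = 3.
Σ m_l² = 28, so Σ(L_z)² = 28 ℏ².
For m_l = -2: cos θ = -2/√12, θ ≈ 125.26°.
cos θ_min = 3/√12, so θ_min ≈ 30.00°.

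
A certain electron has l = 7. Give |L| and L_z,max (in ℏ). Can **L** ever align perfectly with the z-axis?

No: L_z,max = 7ℏ < |L| = 2√14 ℏ ≈ 7.483ℏ

|L| = 2√14 ℏ ≈ 7.4833ℏ, while L_z,max = lℏ = 7ℏ.
Since |L| > L_z,max, the vector can never point exactly along z; the closest it comes is θ_min = arccos(7/√56) ≈ 20.7°.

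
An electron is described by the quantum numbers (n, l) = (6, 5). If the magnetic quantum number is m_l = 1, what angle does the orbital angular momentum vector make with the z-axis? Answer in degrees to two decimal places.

|L| = ℏ√(l(l+1)) = √30 ℏ.
L_z = m_l ℏ = 1ℏ.
cos θ = L_z/|L| = 1/√30, so θ ≈ 79.48°.

θ ≈ 79.48°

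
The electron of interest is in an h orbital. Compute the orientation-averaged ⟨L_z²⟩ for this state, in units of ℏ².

For an h orbital, l = 5.
The allowed m_l values are -5, -4, -3, -2, -1, 0, 1, 2, 3, 4, 5.
⟨L_z²⟩ = ℏ²·(Σ m_l²)/(2l+1) = ℏ²·110/11 = 10ℏ².

⟨L_z²⟩ = 10 ℏ²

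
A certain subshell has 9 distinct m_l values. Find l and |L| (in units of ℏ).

9 = 2l + 1, so l = (9−1)/2 = 4.
Then |L| = √(l(l+1)) ℏ = 2√5 ℏ.

l = 4, |L| = 2√5 ℏ ≈ 4.472ℏ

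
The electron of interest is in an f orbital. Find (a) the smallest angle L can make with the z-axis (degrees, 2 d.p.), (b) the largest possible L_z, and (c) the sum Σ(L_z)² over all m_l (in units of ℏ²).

θ_min ≈ 30.00°; L_z,max = 3ℏ; Σ(L_z)² = 28 ℏ²

For an f orbital, l = 3.
cos θ_min = 3/√12, so θ_min ≈ 30.00°.
L_z,max = lℏ = 3ℏ.
Σ m_l² = 28, so Σ(L_z)² = 28 ℏ².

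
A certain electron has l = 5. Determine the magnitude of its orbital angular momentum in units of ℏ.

|L| = ℏ√(l(l+1)) = ℏ√(5·6) = √30 ℏ

|L| = √30 ℏ ≈ 5.477ℏ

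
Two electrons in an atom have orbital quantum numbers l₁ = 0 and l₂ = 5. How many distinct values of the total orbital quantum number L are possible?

1

The total orbital quantum number L ranges from |l₁ − l₂| to l₁ + l₂ in integer steps.
Allowed values: L = 5.
That is 1 value.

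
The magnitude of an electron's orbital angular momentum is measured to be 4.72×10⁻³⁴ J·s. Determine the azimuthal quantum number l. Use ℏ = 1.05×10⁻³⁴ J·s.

|L|/ℏ = (4.72×10⁻³⁴)/(1.05×10⁻³⁴) ≈ 4.495.
l(l+1) ≈ 4.495² ≈ 20.21, so l = 4.

l = 4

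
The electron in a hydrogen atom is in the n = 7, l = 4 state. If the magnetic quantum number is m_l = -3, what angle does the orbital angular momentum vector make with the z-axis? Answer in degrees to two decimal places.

θ ≈ 132.13°

|L| = √(l(l+1)) ℏ = 2√5 ℏ.
L_z = m_l ℏ = −3ℏ.
cos θ = L_z/|L| = -3/√20, so θ ≈ 132.13°.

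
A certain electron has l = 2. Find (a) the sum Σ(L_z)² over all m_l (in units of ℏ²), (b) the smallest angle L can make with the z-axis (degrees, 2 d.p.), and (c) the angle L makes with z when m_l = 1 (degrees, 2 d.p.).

Σ(L_z)² = 10 ℏ²; θ_min ≈ 35.26°; θ(m_l=1) ≈ 65.91°

Σ m_l² = 10, so Σ(L_z)² = 10 ℏ².
cos θ_min = 2/√6, so θ_min ≈ 35.26°.
For m_l = 1: cos θ = 1/√6, θ ≈ 65.91°.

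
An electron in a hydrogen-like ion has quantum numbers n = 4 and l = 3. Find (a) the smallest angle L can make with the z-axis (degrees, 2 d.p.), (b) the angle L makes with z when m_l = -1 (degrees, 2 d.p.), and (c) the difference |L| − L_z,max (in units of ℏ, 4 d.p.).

θ_min ≈ 30.00°; θ(m_l=-1) ≈ 106.78°; |L|−L_z,max ≈ 0.4641ℏ

cos θ_min = 3/√12, so θ_min ≈ 30.00°.
For m_l = -1: cos θ = -1/√12, θ ≈ 106.78°.
|L| − L_z,max = (2√3 − 3)ℏ ≈ 0.4641ℏ.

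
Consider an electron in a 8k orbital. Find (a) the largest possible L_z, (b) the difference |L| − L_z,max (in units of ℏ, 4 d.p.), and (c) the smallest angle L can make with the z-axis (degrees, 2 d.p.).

For 8k, l = 7.
L_z,max = lℏ = 7ℏ.
|L| − L_z,max = (2√14 − 7)ℏ ≈ 0.4833ℏ.
cos θ_min = 7/√56, so θ_min ≈ 20.70°.

L_z,max = 7ℏ; |L|−L_z,max ≈ 0.4833ℏ; θ_min ≈ 20.70°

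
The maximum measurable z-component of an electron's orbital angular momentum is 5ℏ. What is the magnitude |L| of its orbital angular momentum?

|L| = √30 ℏ ≈ 5.477ℏ

L_z,max = lℏ, so l = 5.
|L| = ℏ√(l(l+1)) = √30 ℏ.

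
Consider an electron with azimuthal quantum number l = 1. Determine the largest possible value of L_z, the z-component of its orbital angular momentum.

L_z,max = 1ℏ

L_z = m_l ℏ with m_l ∈ {−1, …, 1}; the maximum is m_l = 1.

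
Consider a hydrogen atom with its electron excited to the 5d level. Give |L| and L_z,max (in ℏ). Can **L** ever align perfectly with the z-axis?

No: L_z,max = 2ℏ < |L| = √6 ℏ ≈ 2.449ℏ

The 5d level has l = 2.
|L| = √6 ℏ ≈ 2.4495ℏ, while L_z,max = lℏ = 2ℏ.
Since |L| > L_z,max, the vector can never point exactly along z; the closest it comes is θ_min = arccos(2/√6) ≈ 35.3°.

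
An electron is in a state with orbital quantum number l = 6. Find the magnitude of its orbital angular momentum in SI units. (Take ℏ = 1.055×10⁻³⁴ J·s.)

|L| = ℏ√(l(l+1)) = ℏ√(6·7) = √42 ℏ
Numerically, |L| = 6.481 × (1.055×10⁻³⁴ J·s) = 6.837×10⁻³⁴ J·s.

|L| = 6.837×10⁻³⁴ J·s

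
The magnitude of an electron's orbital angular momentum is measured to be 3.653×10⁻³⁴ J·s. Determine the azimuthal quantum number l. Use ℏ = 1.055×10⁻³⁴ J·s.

l = 3

In units of ℏ, |L| ≈ 3.463.
Set l(l+1) = 11.99; the integer solution is l = 3.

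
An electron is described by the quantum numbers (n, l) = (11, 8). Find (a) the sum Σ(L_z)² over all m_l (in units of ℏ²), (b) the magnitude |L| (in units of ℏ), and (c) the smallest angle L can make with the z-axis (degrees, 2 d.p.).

Σ(L_z)² = 408 ℏ²; |L| = 6√2 ℏ ≈ 8.485ℏ; θ_min ≈ 19.47°

Σ m_l² = 408, so Σ(L_z)² = 408 ℏ².
|L| = ℏ√(8·9) = 6√2 ℏ ≈ 8.485ℏ.
cos θ_min = 8/√72, so θ_min ≈ 19.47°.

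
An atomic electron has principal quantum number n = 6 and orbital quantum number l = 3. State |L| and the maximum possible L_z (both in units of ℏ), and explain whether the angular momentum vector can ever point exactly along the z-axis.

No: L_z,max = 3ℏ < |L| = 2√3 ℏ ≈ 3.464ℏ

|L| = 2√3 ℏ ≈ 3.4641ℏ, while L_z,max = lℏ = 3ℏ.
Since |L| > L_z,max, the vector can never point exactly along z; the closest it comes is θ_min = arccos(3/√12) ≈ 30.0°.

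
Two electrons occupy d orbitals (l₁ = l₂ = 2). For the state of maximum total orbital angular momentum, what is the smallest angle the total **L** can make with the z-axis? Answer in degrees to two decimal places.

Angular momentum addition gives L = |l₁ − l₂|, …, l₁ + l₂.
L ∈ {0, 1, 2, 3, 4}.
The maximum is L = 4, with |L_tot| = ℏ√(4·5) = 2√5 ℏ.
The minimum angle with z is arccos(4/√20) ≈ 26.57°.

θ_min ≈ 26.57°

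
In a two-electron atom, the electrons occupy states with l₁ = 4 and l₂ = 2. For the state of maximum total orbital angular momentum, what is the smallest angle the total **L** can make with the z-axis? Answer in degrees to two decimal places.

The total orbital quantum number L ranges from |l₁ − l₂| to l₁ + l₂ in integer steps.
So L can be 2, 3, 4, 5, 6.
The maximum is L = 6, with |L_tot| = ℏ√(6·7) = √42 ℏ.
The minimum angle with z is arccos(6/√42) ≈ 22.21°.

θ_min ≈ 22.21°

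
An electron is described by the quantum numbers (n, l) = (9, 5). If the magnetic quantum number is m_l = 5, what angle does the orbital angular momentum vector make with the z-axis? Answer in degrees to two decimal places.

θ ≈ 24.09°

|L|² = l(l+1)ℏ² = 30ℏ², so |L| = √30 ℏ.
L_z = m_l ℏ = 5ℏ.
cos θ = L_z/|L| = 5/√30, so θ ≈ 24.09°.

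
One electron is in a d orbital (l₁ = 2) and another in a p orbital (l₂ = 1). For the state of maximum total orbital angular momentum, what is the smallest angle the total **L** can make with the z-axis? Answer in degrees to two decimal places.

θ_min ≈ 30.00°

L runs from |2 − 1| = 1 to 2 + 1 = 3.
Allowed values: L = 1, 2, 3.
The maximum is L = 3, with |L_tot| = ℏ√(3·4) = 2√3 ℏ.
The minimum angle with z is arccos(3/√12) ≈ 30.00°.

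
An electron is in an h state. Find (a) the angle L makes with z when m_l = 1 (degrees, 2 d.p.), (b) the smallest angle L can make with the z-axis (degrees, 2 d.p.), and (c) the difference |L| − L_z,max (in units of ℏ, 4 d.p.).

H corresponds to l = 5.
For m_l = 1: cos θ = 1/√30, θ ≈ 79.48°.
cos θ_min = 5/√30, so θ_min ≈ 24.09°.
|L| − L_z,max = (√30 − 5)ℏ ≈ 0.4772ℏ.

θ(m_l=1) ≈ 79.48°; θ_min ≈ 24.09°; |L|−L_z,max ≈ 0.4772ℏ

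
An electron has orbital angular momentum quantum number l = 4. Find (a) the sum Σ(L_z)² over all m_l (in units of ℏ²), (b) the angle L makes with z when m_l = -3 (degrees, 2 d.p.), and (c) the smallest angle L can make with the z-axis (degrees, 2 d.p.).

Σ(L_z)² = 60 ℏ²; θ(m_l=-3) ≈ 132.13°; θ_min ≈ 26.57°

Σ m_l² = 60, so Σ(L_z)² = 60 ℏ².
For m_l = -3: cos θ = -3/√20, θ ≈ 132.13°.
cos θ_min = 4/√20, so θ_min ≈ 26.57°.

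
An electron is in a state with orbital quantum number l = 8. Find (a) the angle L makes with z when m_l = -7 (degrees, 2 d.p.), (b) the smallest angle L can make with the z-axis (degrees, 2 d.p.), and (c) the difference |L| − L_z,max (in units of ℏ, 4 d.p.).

For m_l = -7: cos θ = -7/√72, θ ≈ 145.58°.
cos θ_min = 8/√72, so θ_min ≈ 19.47°.
|L| − L_z,max = (6√2 − 8)ℏ ≈ 0.4853ℏ.

θ(m_l=-7) ≈ 145.58°; θ_min ≈ 19.47°; |L|−L_z,max ≈ 0.4853ℏ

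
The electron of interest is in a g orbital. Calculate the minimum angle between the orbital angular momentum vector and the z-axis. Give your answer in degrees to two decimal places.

θ_min ≈ 26.57°

A g state has l = 4.
|L| = ℏ√(l(l+1)) = 2√5 ℏ.
The smallest angle corresponds to the largest L_z, i.e. m_l = l = 4, giving L_z = 4ℏ.
cos θ_min = 4/√20, so θ_min ≈ 26.57°.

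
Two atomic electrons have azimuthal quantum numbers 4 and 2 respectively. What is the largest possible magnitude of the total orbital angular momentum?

Angular momentum addition gives L = |l₁ − l₂|, …, l₁ + l₂.
So L can be 2, 3, 4, 5, 6.
The largest magnitude corresponds to L = 6: |L_tot| = ℏ√(6·7) = √42 ℏ.

|L_tot|_max = √42 ℏ ≈ 6.481ℏ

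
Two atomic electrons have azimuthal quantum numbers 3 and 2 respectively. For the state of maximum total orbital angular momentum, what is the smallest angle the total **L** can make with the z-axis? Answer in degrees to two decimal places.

θ_min ≈ 24.09°

The total orbital quantum number L ranges from |l₁ − l₂| to l₁ + l₂ in integer steps.
So L can be 1, 2, 3, 4, 5.
The maximum is L = 5, with |L_tot| = ℏ√(5·6) = √30 ℏ.
The minimum angle with z is arccos(5/√30) ≈ 24.09°.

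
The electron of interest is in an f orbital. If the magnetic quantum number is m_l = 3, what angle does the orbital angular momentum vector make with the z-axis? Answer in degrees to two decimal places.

θ ≈ 30.00°

An f state has l = 3.
|L|² = l(l+1)ℏ² = 12ℏ², so |L| = 2√3 ℏ.
L_z = m_l ℏ = 3ℏ.
cos θ = L_z/|L| = 3/√12, so θ ≈ 30.00°.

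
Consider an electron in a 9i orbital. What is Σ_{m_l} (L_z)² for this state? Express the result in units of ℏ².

Σ(L_z)² = 182 ℏ²

The 9i subshell has l = 6.
m_l ∈ {-6, -5, -4, -3, -2, -1, 0, 1, 2, 3, 4, 5, 6}.
Summing m² from −6 to 6: Σ m_l² = 182.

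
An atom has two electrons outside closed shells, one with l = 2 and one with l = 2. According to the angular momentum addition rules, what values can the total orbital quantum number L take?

L = 0, 1, 2, 3, 4

Angular momentum addition gives L = |l₁ − l₂|, …, l₁ + l₂.
Allowed values: L = 0, 1, 2, 3, 4.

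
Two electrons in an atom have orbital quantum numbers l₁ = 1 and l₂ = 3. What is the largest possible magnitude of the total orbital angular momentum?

The total orbital quantum number L ranges from |l₁ − l₂| to l₁ + l₂ in integer steps.
L ∈ {2, 3, 4}.
The largest magnitude corresponds to L = 4: |L_tot| = ℏ√(4·5) = 2√5 ℏ.

|L_tot|_max = 2√5 ℏ ≈ 4.472ℏ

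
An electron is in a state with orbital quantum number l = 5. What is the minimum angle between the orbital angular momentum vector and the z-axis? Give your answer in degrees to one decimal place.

|L| = √(l(l+1)) ℏ = √30 ℏ.
The smallest angle corresponds to the largest L_z, i.e. m_l = l = 5, giving L_z = 5ℏ.
cos θ_min = 5/√30, so θ_min ≈ 24.1°.

θ_min ≈ 24.1°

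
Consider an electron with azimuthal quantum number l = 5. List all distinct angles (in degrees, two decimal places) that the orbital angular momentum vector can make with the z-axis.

|L| = √(l(l+1)) ℏ = √30 ℏ.
cos θ = m_l/√30 for each m_l ∈ {-5, -4, -3, -2, -1, 0, 1, 2, 3, 4, 5}.

θ ∈ {24.09°, 43.09°, 56.79°, 68.58°, 79.48°, 90.00°, 100.52°, 111.42°, 123.21°, 136.91°, 155.91°}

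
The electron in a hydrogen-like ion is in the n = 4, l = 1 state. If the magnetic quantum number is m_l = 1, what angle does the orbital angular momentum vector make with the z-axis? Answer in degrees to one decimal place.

θ ≈ 45.0°

|L| = √(l(l+1)) ℏ = √2 ℏ.
L_z = m_l ℏ = 1ℏ.
cos θ = L_z/|L| = 1/√2, so θ ≈ 45.0°.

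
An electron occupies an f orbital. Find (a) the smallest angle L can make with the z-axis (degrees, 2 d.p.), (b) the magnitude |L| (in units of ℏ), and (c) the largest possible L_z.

An f state has l = 3.
cos θ_min = 3/√12, so θ_min ≈ 30.00°.
|L| = ℏ√(3·4) = 2√3 ℏ ≈ 3.464ℏ.
L_z,max = lℏ = 3ℏ.

θ_min ≈ 30.00°; |L| = 2√3 ℏ ≈ 3.464ℏ; L_z,max = 3ℏ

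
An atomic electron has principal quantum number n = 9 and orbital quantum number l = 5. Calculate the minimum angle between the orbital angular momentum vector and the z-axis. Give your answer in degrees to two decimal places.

θ_min ≈ 24.09°

|L|² = l(l+1)ℏ² = 30ℏ², so |L| = √30 ℏ.
The smallest angle corresponds to the largest L_z, i.e. m_l = l = 5, giving L_z = 5ℏ.
cos θ_min = 5/√30, so θ_min ≈ 24.09°.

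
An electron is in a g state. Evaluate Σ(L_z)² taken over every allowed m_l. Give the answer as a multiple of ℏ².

For a g orbital, l = 4.
The allowed m_l values are -4, -3, -2, -1, 0, 1, 2, 3, 4.
Summing m² from −4 to 4: Σ m_l² = 60.

Σ(L_z)² = 60 ℏ²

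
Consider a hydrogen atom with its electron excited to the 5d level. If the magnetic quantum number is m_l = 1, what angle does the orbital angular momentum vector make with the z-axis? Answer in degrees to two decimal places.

θ ≈ 65.91°

The 5d level has l = 2.
|L| = √(l(l+1)) ℏ = √6 ℏ.
L_z = m_l ℏ = 1ℏ.
cos θ = L_z/|L| = 1/√6, so θ ≈ 65.91°.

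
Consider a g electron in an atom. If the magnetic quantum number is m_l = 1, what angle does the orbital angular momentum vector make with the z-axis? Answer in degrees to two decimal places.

A g state has l = 4.
|L| = √(l(l+1)) ℏ = 2√5 ℏ.
L_z = m_l ℏ = 1ℏ.
cos θ = L_z/|L| = 1/√20, so θ ≈ 77.08°.

θ ≈ 77.08°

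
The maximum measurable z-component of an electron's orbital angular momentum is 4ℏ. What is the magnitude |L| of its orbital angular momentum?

|L| = 2√5 ℏ ≈ 4.472ℏ

L_z,max = lℏ, so l = 4.
|L| = ℏ√(l(l+1)) = 2√5 ℏ.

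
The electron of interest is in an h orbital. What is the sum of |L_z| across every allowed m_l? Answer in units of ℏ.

An h state has l = 5.
m_l runs from −5 to 5, i.e. {-5, -4, -3, -2, -1, 0, 1, 2, 3, 4, 5}.
Σ|m_l| = 2(1+2+…+5) = 30.

Σ|L_z| = 30 ℏ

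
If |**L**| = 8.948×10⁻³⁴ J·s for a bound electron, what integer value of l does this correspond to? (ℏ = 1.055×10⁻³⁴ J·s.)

l = 8

Dividing by ℏ: |L|/ℏ ≈ 8.482.
(|L|/ℏ)² = l(l+1) ≈ 71.94 ⇒ l = 8.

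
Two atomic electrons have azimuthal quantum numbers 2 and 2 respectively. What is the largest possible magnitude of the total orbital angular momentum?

The total orbital quantum number L ranges from |l₁ − l₂| to l₁ + l₂ in integer steps.
L ∈ {0, 1, 2, 3, 4}.
The largest magnitude corresponds to L = 4: |L_tot| = ℏ√(4·5) = 2√5 ℏ.

|L_tot|_max = 2√5 ℏ ≈ 4.472ℏ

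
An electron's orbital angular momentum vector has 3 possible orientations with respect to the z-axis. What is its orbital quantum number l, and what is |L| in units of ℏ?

l = 1, |L| = √2 ℏ ≈ 1.414ℏ

Since there are 2l+1 = 3 values of m_l, l = 1.
Then |L| = √(l(l+1)) ℏ = √2 ℏ.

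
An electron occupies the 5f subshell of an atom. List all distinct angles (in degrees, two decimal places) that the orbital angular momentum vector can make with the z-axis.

5f means n = 5, l = 3.
|L|² = l(l+1)ℏ² = 12ℏ², so |L| = 2√3 ℏ.
cos θ = m_l/√12 for each m_l ∈ {-3, -2, -1, 0, 1, 2, 3}.

θ ∈ {30.00°, 54.74°, 73.22°, 90.00°, 106.78°, 125.26°, 150.00°}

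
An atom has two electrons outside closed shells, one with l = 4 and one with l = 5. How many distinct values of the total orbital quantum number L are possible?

9

L runs from |4 − 5| = 1 to 4 + 5 = 9.
Allowed values: L = 1, 2, 3, 4, 5, 6, 7, 8, 9.
That is 9 values.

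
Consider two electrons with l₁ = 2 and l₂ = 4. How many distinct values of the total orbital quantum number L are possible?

5

The total orbital quantum number L ranges from |l₁ − l₂| to l₁ + l₂ in integer steps.
So L can be 2, 3, 4, 5, 6.
That is 5 values.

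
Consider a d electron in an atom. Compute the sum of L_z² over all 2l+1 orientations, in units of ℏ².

The letter d corresponds to l = 2.
m_l runs from −2 to 2, i.e. {-2, -1, 0, 1, 2}.
Σ m_l² = l(l+1)(2l+1)/3 = 2·3·5/3 = 10.

Σ(L_z)² = 10 ℏ²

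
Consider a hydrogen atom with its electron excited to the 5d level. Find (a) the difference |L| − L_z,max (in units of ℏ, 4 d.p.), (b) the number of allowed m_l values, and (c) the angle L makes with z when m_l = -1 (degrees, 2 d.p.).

|L|−L_z,max ≈ 0.4495ℏ; 5 values; θ(m_l=-1) ≈ 114.09°

The 5d level has l = 2.
|L| − L_z,max = (√6 − 2)ℏ ≈ 0.4495ℏ.
There are 2l+1 = 5 values of m_l.
For m_l = -1: cos θ = -1/√6, θ ≈ 114.09°.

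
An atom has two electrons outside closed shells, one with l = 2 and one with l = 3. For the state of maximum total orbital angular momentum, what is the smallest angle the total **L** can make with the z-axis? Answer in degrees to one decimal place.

θ_min ≈ 24.1°

By the triangle rule, |l₁ − l₂| ≤ L ≤ l₁ + l₂.
So L can be 1, 2, 3, 4, 5.
The maximum is L = 5, with |L_tot| = ℏ√(5·6) = √30 ℏ.
The minimum angle with z is arccos(5/√30) ≈ 24.1°.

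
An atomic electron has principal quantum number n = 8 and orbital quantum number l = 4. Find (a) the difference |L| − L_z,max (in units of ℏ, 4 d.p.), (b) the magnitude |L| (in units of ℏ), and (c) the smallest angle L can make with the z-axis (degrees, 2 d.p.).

|L|−L_z,max ≈ 0.4721ℏ; |L| = 2√5 ℏ ≈ 4.472ℏ; θ_min ≈ 26.57°

|L| − L_z,max = (2√5 − 4)ℏ ≈ 0.4721ℏ.
|L| = ℏ√(4·5) = 2√5 ℏ ≈ 4.472ℏ.
cos θ_min = 4/√20, so θ_min ≈ 26.57°.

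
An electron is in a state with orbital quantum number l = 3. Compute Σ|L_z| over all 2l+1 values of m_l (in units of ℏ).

m_l runs from −3 to 3, i.e. {-3, -2, -1, 0, 1, 2, 3}.
Σ|m_l| = 2(1+2+…+3) = 12.

Σ|L_z| = 12 ℏ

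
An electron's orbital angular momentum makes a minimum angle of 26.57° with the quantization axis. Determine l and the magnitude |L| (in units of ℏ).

cos θ_min = l/√(l(l+1)) = √(l/(l+1)), so l/(l+1) = cos²(26.57°) = 0.7999.
l = cos²θ/sin²θ ≈ 4.
Then |L| = ℏ√(4·5) = 2√5 ℏ.

l = 4, |L| = 2√5 ℏ ≈ 4.472ℏ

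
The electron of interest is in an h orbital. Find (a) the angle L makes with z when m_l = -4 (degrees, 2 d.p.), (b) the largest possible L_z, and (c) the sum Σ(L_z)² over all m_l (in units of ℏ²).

For an h orbital, l = 5.
For m_l = -4: cos θ = -4/√30, θ ≈ 136.91°.
L_z,max = lℏ = 5ℏ.
Σ m_l² = 110, so Σ(L_z)² = 110 ℏ².

θ(m_l=-4) ≈ 136.91°; L_z,max = 5ℏ; Σ(L_z)² = 110 ℏ²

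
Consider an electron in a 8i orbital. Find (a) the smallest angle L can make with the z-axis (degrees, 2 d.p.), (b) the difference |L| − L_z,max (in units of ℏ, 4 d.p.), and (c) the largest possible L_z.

θ_min ≈ 22.21°; |L|−L_z,max ≈ 0.4807ℏ; L_z,max = 6ℏ

8i means n = 8, l = 6.
cos θ_min = 6/√42, so θ_min ≈ 22.21°.
|L| − L_z,max = (√42 − 6)ℏ ≈ 0.4807ℏ.
L_z,max = lℏ = 6ℏ.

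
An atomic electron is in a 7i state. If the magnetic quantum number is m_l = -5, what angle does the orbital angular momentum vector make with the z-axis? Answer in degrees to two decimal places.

θ ≈ 140.49°

The 7i subshell has l = 6.
|L|² = l(l+1)ℏ² = 42ℏ², so |L| = √42 ℏ.
L_z = m_l ℏ = −5ℏ.
cos θ = L_z/|L| = -5/√42, so θ ≈ 140.49°.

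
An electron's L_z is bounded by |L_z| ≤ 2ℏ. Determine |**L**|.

|L| = √6 ℏ ≈ 2.449ℏ

Since max m_l = l, l = 2.
|L| = √(l(l+1)) ℏ = √6 ℏ.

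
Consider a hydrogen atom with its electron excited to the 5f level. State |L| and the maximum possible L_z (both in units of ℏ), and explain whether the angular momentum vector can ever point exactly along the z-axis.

No: L_z,max = 3ℏ < |L| = 2√3 ℏ ≈ 3.464ℏ

The 5f level has l = 3.
|L| = 2√3 ℏ ≈ 3.4641ℏ, while L_z,max = lℏ = 3ℏ.
Since |L| > L_z,max, the vector can never point exactly along z; the closest it comes is θ_min = arccos(3/√12) ≈ 30.0°.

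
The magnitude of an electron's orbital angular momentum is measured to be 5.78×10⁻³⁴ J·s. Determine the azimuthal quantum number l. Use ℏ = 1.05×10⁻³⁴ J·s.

l = 5

|L|/ℏ = (5.78×10⁻³⁴)/(1.05×10⁻³⁴) ≈ 5.505.
l(l+1) ≈ 5.505² ≈ 30.30, so l = 5.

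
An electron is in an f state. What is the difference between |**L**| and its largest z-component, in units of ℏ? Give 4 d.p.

|L| − L_z,max ≈ 0.4641ℏ

For an f orbital, l = 3.
|L| = 2√3 ℏ ≈ 3.4641ℏ, while L_z,max = lℏ = 3ℏ.
The difference is (2√3 − 3)ℏ ≈ 0.4641ℏ.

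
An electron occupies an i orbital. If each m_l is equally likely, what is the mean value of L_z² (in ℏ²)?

The letter i corresponds to l = 6.
m_l ∈ {-6, -5, -4, -3, -2, -1, 0, 1, 2, 3, 4, 5, 6}.
⟨L_z²⟩ = ℏ²·l(l+1)/3 = 14ℏ².

⟨L_z²⟩ = 14 ℏ²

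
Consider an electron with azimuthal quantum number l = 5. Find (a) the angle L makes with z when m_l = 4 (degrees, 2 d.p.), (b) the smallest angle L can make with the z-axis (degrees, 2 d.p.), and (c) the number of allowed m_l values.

θ(m_l=4) ≈ 43.09°; θ_min ≈ 24.09°; 11 values

For m_l = 4: cos θ = 4/√30, θ ≈ 43.09°.
cos θ_min = 5/√30, so θ_min ≈ 24.09°.
There are 2l+1 = 11 values of m_l.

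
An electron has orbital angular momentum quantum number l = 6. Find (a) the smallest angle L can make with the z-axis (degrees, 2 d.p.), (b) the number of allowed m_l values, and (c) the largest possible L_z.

θ_min ≈ 22.21°; 13 values; L_z,max = 6ℏ

cos θ_min = 6/√42, so θ_min ≈ 22.21°.
There are 2l+1 = 13 values of m_l.
L_z,max = lℏ = 6ℏ.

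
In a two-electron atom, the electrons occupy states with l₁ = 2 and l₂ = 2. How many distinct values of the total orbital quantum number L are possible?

5

L runs from |2 − 2| = 0 to 2 + 2 = 4.
L ∈ {0, 1, 2, 3, 4}.
That is 5 values.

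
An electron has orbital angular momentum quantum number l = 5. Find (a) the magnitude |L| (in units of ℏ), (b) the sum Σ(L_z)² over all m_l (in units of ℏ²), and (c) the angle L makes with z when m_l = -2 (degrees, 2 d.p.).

|L| = ℏ√(5·6) = √30 ℏ ≈ 5.477ℏ.
Σ m_l² = 110, so Σ(L_z)² = 110 ℏ².
For m_l = -2: cos θ = -2/√30, θ ≈ 111.42°.

|L| = √30 ℏ ≈ 5.477ℏ; Σ(L_z)² = 110 ℏ²; θ(m_l=-2) ≈ 111.42°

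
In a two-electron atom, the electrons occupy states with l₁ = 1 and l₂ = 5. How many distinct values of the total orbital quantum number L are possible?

3

L runs from |1 − 5| = 4 to 1 + 5 = 6.
L ∈ {4, 5, 6}.
That is 3 values.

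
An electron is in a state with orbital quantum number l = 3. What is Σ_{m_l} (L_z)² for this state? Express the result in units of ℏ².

Σ(L_z)² = 28 ℏ²

m_l ∈ {-3, -2, -1, 0, 1, 2, 3}.
Σ m_l² = l(l+1)(2l+1)/3 = 3·4·7/3 = 28.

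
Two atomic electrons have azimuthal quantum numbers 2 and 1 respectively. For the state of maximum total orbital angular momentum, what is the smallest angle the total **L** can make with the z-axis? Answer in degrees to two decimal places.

Angular momentum addition gives L = |l₁ − l₂|, …, l₁ + l₂.
L ∈ {1, 2, 3}.
The maximum is L = 3, with |L_tot| = ℏ√(3·4) = 2√3 ℏ.
The minimum angle with z is arccos(3/√12) ≈ 30.00°.

θ_min ≈ 30.00°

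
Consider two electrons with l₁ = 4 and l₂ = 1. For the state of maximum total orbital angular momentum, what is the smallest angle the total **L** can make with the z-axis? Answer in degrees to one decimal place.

θ_min ≈ 24.1°

L runs from |4 − 1| = 3 to 4 + 1 = 5.
L ∈ {3, 4, 5}.
The maximum is L = 5, with |L_tot| = ℏ√(5·6) = √30 ℏ.
The minimum angle with z is arccos(5/√30) ≈ 24.1°.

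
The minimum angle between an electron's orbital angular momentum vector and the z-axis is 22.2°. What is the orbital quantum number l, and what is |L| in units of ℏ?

l = 6, |L| = √42 ℏ ≈ 6.481ℏ

cos θ_min = l/√(l(l+1)) = √(l/(l+1)), so l/(l+1) = cos²(22.2°) = 0.8572.
Solving: l = 6.
Then |L| = ℏ√(6·7) = √42 ℏ.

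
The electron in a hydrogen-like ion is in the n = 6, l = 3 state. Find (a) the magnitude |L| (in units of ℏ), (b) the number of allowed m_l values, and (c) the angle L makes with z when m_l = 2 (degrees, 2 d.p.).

|L| = ℏ√(3·4) = 2√3 ℏ ≈ 3.464ℏ.
There are 2l+1 = 7 values of m_l.
For m_l = 2: cos θ = 2/√12, θ ≈ 54.74°.

|L| = 2√3 ℏ ≈ 3.464ℏ; 7 values; θ(m_l=2) ≈ 54.74°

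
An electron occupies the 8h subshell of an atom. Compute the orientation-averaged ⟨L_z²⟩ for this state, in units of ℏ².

⟨L_z²⟩ = 10 ℏ²

For 8h, l = 5.
m_l runs from −5 to 5, i.e. {-5, -4, -3, -2, -1, 0, 1, 2, 3, 4, 5}.
⟨L_z²⟩ = ℏ²·l(l+1)/3 = 10ℏ².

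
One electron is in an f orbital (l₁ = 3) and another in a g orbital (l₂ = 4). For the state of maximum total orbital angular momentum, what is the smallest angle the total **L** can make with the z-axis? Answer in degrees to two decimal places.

θ_min ≈ 20.70°

Angular momentum addition gives L = |l₁ − l₂|, …, l₁ + l₂.
So L can be 1, 2, 3, 4, 5, 6, 7.
The maximum is L = 7, with |L_tot| = ℏ√(7·8) = 2√14 ℏ.
The minimum angle with z is arccos(7/√56) ≈ 20.70°.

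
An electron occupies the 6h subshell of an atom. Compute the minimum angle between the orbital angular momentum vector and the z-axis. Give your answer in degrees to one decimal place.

θ_min ≈ 24.1°

The 6h subshell has l = 5.
|L| = ℏ√(l(l+1)) = √30 ℏ.
The smallest angle corresponds to the largest L_z, i.e. m_l = l = 5, giving L_z = 5ℏ.
cos θ_min = 5/√30, so θ_min ≈ 24.1°.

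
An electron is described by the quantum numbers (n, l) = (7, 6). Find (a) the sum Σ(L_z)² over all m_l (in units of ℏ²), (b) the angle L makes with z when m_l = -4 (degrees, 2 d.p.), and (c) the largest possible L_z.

Σ m_l² = 182, so Σ(L_z)² = 182 ℏ².
For m_l = -4: cos θ = -4/√42, θ ≈ 128.11°.
L_z,max = lℏ = 6ℏ.

Σ(L_z)² = 182 ℏ²; θ(m_l=-4) ≈ 128.11°; L_z,max = 6ℏ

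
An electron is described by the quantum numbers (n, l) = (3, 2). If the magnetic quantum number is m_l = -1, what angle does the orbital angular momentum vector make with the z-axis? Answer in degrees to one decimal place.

|L|² = l(l+1)ℏ² = 6ℏ², so |L| = √6 ℏ.
L_z = m_l ℏ = −1ℏ.
cos θ = L_z/|L| = -1/√6, so θ ≈ 114.1°.

θ ≈ 114.1°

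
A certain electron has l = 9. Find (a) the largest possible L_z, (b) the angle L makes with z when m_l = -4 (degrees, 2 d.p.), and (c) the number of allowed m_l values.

L_z,max = 9ℏ; θ(m_l=-4) ≈ 114.94°; 19 values

L_z,max = lℏ = 9ℏ.
For m_l = -4: cos θ = -4/√90, θ ≈ 114.94°.
There are 2l+1 = 19 values of m_l.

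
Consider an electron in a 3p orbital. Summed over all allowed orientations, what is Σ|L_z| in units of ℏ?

The 3p subshell has l = 1.
m_l runs from −1 to 1, i.e. {-1, 0, 1}.
Σ|m_l| = l(l+1) = 2.

Σ|L_z| = 2 ℏ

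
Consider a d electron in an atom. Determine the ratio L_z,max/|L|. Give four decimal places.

L_z,max/|L| = 0.8165

The letter d corresponds to l = 2.
|L| = √6 ℏ ≈ 2.4495ℏ, while L_z,max = lℏ = 2ℏ.
L_z,max/|L| = 2/√6 = 0.8165.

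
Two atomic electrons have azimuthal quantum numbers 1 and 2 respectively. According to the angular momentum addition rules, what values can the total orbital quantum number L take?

L = 1, 2, 3

Angular momentum addition gives L = |l₁ − l₂|, …, l₁ + l₂.
Allowed values: L = 1, 2, 3.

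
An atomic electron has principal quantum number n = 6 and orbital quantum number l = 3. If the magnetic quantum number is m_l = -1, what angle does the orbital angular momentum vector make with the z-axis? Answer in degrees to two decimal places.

|L|² = l(l+1)ℏ² = 12ℏ², so |L| = 2√3 ℏ.
L_z = m_l ℏ = −1ℏ.
cos θ = L_z/|L| = -1/√12, so θ ≈ 106.78°.

θ ≈ 106.78°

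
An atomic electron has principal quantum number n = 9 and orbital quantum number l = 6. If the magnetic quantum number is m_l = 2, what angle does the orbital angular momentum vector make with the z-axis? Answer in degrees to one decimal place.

|L| = ℏ√(l(l+1)) = √42 ℏ.
L_z = m_l ℏ = 2ℏ.
cos θ = L_z/|L| = 2/√42, so θ ≈ 72.0°.

θ ≈ 72.0°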